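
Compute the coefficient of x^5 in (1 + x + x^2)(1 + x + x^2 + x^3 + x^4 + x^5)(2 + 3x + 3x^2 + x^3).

(1 + x + x^2) has coefficients 1,1,1 for degrees 0…2.
(1 + x + x^2 + x^3 + x^4 + x^5) has coefficients 1,1,1,1,1,1 for degrees 0…5.
Finally multiplying by (2 + 3x + 3x^2 + x^3), the product of all factors after the first has coefficients 2,5,8,9,9,9 for degrees 0…5.
[x^5] = 1·9 + 1·9 + 1·9 = 27.

27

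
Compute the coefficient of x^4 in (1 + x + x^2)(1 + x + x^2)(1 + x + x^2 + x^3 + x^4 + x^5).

9

(1 + x + x^2) has coefficients 1,1,1 for degrees 0…2.
(1 + x + x^2) has coefficients 1,1,1,0,0 for degrees 0…4.
Finally multiplying by (1 + x + x^2 + x^3 + x^4 + x^5), the product of all factors after the first has coefficients 1,2,3,3,3 for degrees 0…4.
[x^4] = 1·3 + 1·3 + 1·3 = 9.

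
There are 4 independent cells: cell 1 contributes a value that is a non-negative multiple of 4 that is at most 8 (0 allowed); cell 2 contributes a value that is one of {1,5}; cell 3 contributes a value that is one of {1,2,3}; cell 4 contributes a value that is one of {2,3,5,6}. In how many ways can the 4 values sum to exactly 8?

4

The generating function for the choices is (1 + y^4 + y^8)·(y + y^5)·(y + y^2 + y^3)·(y^2 + y^3 + y^5 + y^6); the count is [y^8].
(1 + y^4 + y^8) has coefficients 1,0,0,0,1,0,0,0,1 for degrees 0…8.
(y + y^5) has coefficients 0,1,0,0,0,1,0,0,0 for degrees 0…8.
Multiplying by (y + y^2 + y^3) gives running coefficients 0,0,1,1,1,0,1,1,1 for degrees 0…8.
Finally multiplying by (y^2 + y^3 + y^5 + y^6), the product of all factors after the first has coefficients 0,0,0,0,1,2,2,2,3 for degrees 0…8.
[y^8] = 1·3 + 1·1 + 1·0 = 4.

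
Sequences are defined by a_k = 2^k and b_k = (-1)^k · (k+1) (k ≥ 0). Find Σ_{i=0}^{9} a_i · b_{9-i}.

This is [x^9] in the product of the two ordinary generating functions.
Σ = 1·(-10) + 2·9 + 4·(-8) + 8·7 + 16·(-6) + 32·5 + 64·(-4) + 128·3 + 256·(-2) + 512·1 = 224.

224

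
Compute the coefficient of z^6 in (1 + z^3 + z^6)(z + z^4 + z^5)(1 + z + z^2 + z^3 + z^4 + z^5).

(1 + z^3 + z^6) has coefficients 1,0,0,1,0,0,1 for degrees 0…6.
(z + z^4 + z^5) has coefficients 0,1,0,0,1,1,0 for degrees 0…6.
Finally multiplying by (1 + z + z^2 + z^3 + z^4 + z^5), the product of all factors after the first has coefficients 0,1,1,1,2,3,3 for degrees 0…6.
[z^6] = 1·3 + 1·1 + 1·0 = 4.

4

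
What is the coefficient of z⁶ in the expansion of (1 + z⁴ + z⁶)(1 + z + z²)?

(1 + z⁴ + z⁶) has coefficients 1,0,0,0,1,0,1 for degrees 0…6.
(1 + z + z²) has coefficients 1,1,1,0,0,0,0 for degrees 0…6.
[z⁶] = 1·0 + 1·1 + 1·1 = 2.

2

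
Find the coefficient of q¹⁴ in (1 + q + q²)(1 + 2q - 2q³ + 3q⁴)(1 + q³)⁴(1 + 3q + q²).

47

(1 + q + q²) has coefficients 1,1,1 for degrees 0…2.
(1 + 2q - 2q³ + 3q⁴) has coefficients 1,2,0,-2,3,0,0,0,0,0,0,0,0,0,0 for degrees 0…14.
Multiplying by (1 + q³)⁴ gives running coefficients 1,2,0,2,11,0,-2,24,0,-8,26,0,-7,14,0 for degrees 0…14.
Finally multiplying by (1 + 3q + q²), the product of all factors after the first has coefficients 1,5,7,4,17,35,9,18,70,16,2,70,19,-7,35 for degrees 0…14.
[q¹⁴] = 1·35 + 1·(-7) + 1·19 = 47.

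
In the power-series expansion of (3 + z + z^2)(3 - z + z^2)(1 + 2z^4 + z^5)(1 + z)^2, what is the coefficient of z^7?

34

(3 + z + z^2) has coefficients 3,1,1 for degrees 0…2.
(3 - z + z^2) has coefficients 3,-1,1,0,0,0,0,0 for degrees 0…7.
Multiplying by (1 + 2z^4 + z^5) gives running coefficients 3,-1,1,0,6,1,1,1 for degrees 0…7.
Finally multiplying by (1 + z)^2, the product of all factors after the first has coefficients 3,5,2,1,7,13,9,4 for degrees 0…7.
[z^7] = 3·4 + 1·9 + 1·13 = 34.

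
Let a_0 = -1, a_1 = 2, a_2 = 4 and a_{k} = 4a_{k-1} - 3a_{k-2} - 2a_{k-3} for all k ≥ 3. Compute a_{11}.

20916

The ordinary generating function has denominator 1 - 4t + 3t^2 + 2t^3.
Iterating the recurrence: a_0,…,a_{11} = -1, 2, 4, 12, 32, 84, 216, 548, 1376, 3428, 8488, 20916.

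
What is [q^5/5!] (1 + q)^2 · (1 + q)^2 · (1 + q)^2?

The EGF product rule gives c_5 = Σ_{k_1+k_2+k_3=5} C(5; k_1,k_2,k_3) · ∏ g_i(k_i), where (1+q)^2 gives the falling factorial (2)_k; (1+q)^2 gives the falling factorial (2)_k; (1+q)^2 gives the falling factorial (2)_k.
g_1(k) for k = 0…5: 1, 2, 2, 0, 0, 0.
g_2(k) for k = 0…5: 1, 2, 2, 0, 0, 0.
g_3(k) for k = 0…5: 1, 2, 2, 0, 0, 0.
First combine the last two factors: h(k) = Σ_j C(k,j)·g_2(j)·g_3(k−j) for k = 0…5: 1, 4, 12, 24, 24, 0.
c_5 = Σ_k C(5,k)·g_1(k)·h(5−k) = 5·2·24 + 10·2·24 = 240 + 480 = 720.

720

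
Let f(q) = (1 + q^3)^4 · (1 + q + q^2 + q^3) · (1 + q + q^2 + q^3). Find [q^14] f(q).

(1 + q^3)^4 has coefficients 1,0,0,4,0,0,6,0,0,4,0,0,1 for degrees 0…12.
(1 + q + q^2 + q^3) has coefficients 1,1,1,1,0,0,0,0,0,0,0,0,0,0,0 for degrees 0…14.
Finally multiplying by (1 + q + q^2 + q^3), the product of all factors after the first has coefficients 1,2,3,4,3,2,1,0,0,0,0,0,0,0,0 for degrees 0…14.
[q^14] = 1·0 + 4·0 + 6·0 + 4·2 + 1·3 = 11.

11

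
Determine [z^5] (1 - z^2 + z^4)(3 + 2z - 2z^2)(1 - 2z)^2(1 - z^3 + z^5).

(1 - z^2 + z^4) has coefficients 1,0,-1,0,1 for degrees 0…4.
(3 + 2z - 2z^2) has coefficients 3,2,-2,0,0,0 for degrees 0…5.
Multiplying by (1 - 2z)^2 gives running coefficients 3,-10,2,16,-8,0 for degrees 0…5.
Finally multiplying by (1 - z^3 + z^5), the product of all factors after the first has coefficients 3,-10,2,13,2,1 for degrees 0…5.
[z^5] = 1·1 − 1·13 + 1·(-10) = -22.

-22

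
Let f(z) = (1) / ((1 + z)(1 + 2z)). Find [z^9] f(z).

-1023

The denominator gives the recurrence a_n = −3a_(n−1) − 2a_(n−2) for n ≥ 3; the numerator fixes a_0 = 1, a_1 = -3, a_2 = 7.
Iterating: 1, -3, 7, -15, 31, -63, 127, -255, 511, -1023, so a_9 = -1023.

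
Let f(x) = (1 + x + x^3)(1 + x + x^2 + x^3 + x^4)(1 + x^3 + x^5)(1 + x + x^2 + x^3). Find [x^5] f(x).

16

(1 + x + x^3) has coefficients 1,1,0,1 for degrees 0…3.
(1 + x + x^2 + x^3 + x^4) has coefficients 1,1,1,1,1,0 for degrees 0…5.
Multiplying by (1 + x^3 + x^5) gives running coefficients 1,1,1,2,2,2 for degrees 0…5.
Finally multiplying by (1 + x + x^2 + x^3), the product of all factors after the first has coefficients 1,2,3,5,6,7 for degrees 0…5.
[x^5] = 1·7 + 1·6 + 1·3 = 16.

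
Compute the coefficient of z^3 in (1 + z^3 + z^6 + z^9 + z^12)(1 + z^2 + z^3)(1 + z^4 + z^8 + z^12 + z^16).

(1 + z^3 + z^6 + z^9 + z^12) has coefficients 1,0,0,1 for degrees 0…3.
(1 + z^2 + z^3) has coefficients 1,0,1,1 for degrees 0…3.
Finally multiplying by (1 + z^4 + z^8 + z^12 + z^16), the product of all factors after the first has coefficients 1,0,1,1 for degrees 0…3.
[z^3] = 1·1 + 1·1 = 2.

2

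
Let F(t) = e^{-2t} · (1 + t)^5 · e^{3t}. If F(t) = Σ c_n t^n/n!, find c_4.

The EGF product rule gives c_4 = Σ_{k_1+k_2+k_3=4} C(4; k_1,k_2,k_3) · ∏ g_i(k_i), where e^{-2t} gives (-2)^k; (1+t)^5 gives the falling factorial (5)_k; e^{3t} gives (3)^k.
g_1(k) for k = 0…4: 1, -2, 4, -8, 16.
g_2(k) for k = 0…4: 1, 5, 20, 60, 120.
g_3(k) for k = 0…4: 1, 3, 9, 27, 81.
First combine the last two factors: h(k) = Σ_j C(k,j)·g_2(j)·g_3(k−j) for k = 0…4: 1, 8, 59, 402, 2541.
c_4 = Σ_k C(4,k)·g_1(k)·h(4−k) = 1·1·2541 + 4·(-2)·402 + 6·4·59 + 4·(-8)·8 + 1·16·1 = 2541 − 3216 + 1416 − 256 + 16 = 501.

501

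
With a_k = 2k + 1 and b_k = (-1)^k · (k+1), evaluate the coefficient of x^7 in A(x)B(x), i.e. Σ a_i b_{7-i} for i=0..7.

4

Write out a_i and b_{7-i} for i = 0,…,7 and sum the products.
Σ = 1·(-8) + 3·7 + 5·(-6) + 7·5 + 9·(-4) + 11·3 + 13·(-2) + 15·1 = 4.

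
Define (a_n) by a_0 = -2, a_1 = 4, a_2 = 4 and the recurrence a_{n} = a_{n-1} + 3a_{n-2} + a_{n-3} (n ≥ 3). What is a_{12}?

35838

The ordinary generating function has denominator 1 - t - 3t^2 - t^3.
Iterating the recurrence: a_0,…,a_{12} = -2, 4, 4, 14, 30, 76, 180, 438, 1054, 2548, 6148, 14846, 35838.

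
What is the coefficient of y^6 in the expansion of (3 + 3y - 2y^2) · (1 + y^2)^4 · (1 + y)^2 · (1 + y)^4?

669

(3 + 3y - 2y^2) has coefficients 3,3,-2 for degrees 0…2.
(1 + y^2)^4 has coefficients 1,0,4,0,6,0,4 for degrees 0…6.
Multiplying by (1 + y)^2 gives running coefficients 1,2,5,8,10,12,10 for degrees 0…6.
Finally multiplying by (1 + y)^4, the product of all factors after the first has coefficients 1,6,19,44,81,122,155 for degrees 0…6.
[y^6] = 3·155 + 3·122 − 2·81 = 669.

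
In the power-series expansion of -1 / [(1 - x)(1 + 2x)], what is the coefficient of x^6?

The denominator gives the recurrence a_n = −a_(n−1) + 2a_(n−2) for n ≥ 2; the numerator fixes a_0 = -1, a_1 = 1.
Iterating: -1, 1, -3, 5, -11, 21, -43, so a_6 = -43.

-43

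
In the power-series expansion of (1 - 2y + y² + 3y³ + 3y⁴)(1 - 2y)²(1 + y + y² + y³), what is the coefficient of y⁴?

(1 - 2y + y² + 3y³ + 3y⁴) has coefficients 1,-2,1,3,3 for degrees 0…4.
(1 - 2y)² has coefficients 1,-4,4,0,0 for degrees 0…4.
Finally multiplying by (1 + y + y² + y³), the product of all factors after the first has coefficients 1,-3,1,1,0 for degrees 0…4.
[y⁴] = 1·0 − 2·1 + 1·1 + 3·(-3) + 3·1 = -7.

-7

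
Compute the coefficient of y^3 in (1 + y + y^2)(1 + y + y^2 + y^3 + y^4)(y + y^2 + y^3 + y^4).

6

(1 + y + y^2) has coefficients 1,1,1 for degrees 0…2.
(1 + y + y^2 + y^3 + y^4) has coefficients 1,1,1,1 for degrees 0…3.
Finally multiplying by (y + y^2 + y^3 + y^4), the product of all factors after the first has coefficients 0,1,2,3 for degrees 0…3.
[y^3] = 1·3 + 1·2 + 1·1 = 6.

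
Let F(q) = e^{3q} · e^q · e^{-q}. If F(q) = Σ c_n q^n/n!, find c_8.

6561

The EGF product rule gives c_8 = Σ_{k_1+k_2+k_3=8} C(8; k_1,k_2,k_3) · ∏ g_i(k_i), where e^{3q} gives (3)^k; e^q gives (1)^k; e^{-q} gives (-1)^k.
g_1(k) for k = 0…8: 1, 3, 9, 27, 81, 243, 729, 2187, 6561.
g_2(k) for k = 0…8: 1, 1, 1, 1, 1, 1, 1, 1, 1.
g_3(k) for k = 0…8: 1, -1, 1, -1, 1, -1, 1, -1, 1.
First combine the last two factors: h(k) = Σ_j C(k,j)·g_2(j)·g_3(k−j) for k = 0…8: 1, 0, 0, 0, 0, 0, 0, 0, 0.
c_8 = Σ_k C(8,k)·g_1(k)·h(8−k) = 1·6561·1 = 6561.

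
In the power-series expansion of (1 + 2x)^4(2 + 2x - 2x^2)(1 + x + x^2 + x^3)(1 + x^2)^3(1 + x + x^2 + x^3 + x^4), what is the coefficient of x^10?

3882

(1 + 2x)^4 has coefficients 1,8,24,32,16 for degrees 0…4.
(2 + 2x - 2x^2) has coefficients 2,2,-2,0,0,0,0,0,0,0,0 for degrees 0…10.
Multiplying by (1 + x + x^2 + x^3) gives running coefficients 2,4,2,2,0,-2,0,0,0,0,0 for degrees 0…10.
Multiplying by (1 + x^2)^3 gives running coefficients 2,4,8,14,12,16,8,4,2,-4,0 for degrees 0…10.
Finally multiplying by (1 + x + x^2 + x^3 + x^4), the product of all factors after the first has coefficients 2,6,14,28,40,54,58,54,42,26,10 for degrees 0…10.
[x^10] = 1·10 + 8·26 + 24·42 + 32·54 + 16·58 = 3882.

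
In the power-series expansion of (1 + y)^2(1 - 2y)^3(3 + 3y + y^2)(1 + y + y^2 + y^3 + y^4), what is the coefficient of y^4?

34

(1 + y)^2 has coefficients 1,2,1 for degrees 0…2.
(1 - 2y)^3 has coefficients 1,-6,12,-8,0 for degrees 0…4.
Multiplying by (3 + 3y + y^2) gives running coefficients 3,-15,19,6,-12 for degrees 0…4.
Finally multiplying by (1 + y + y^2 + y^3 + y^4), the product of all factors after the first has coefficients 3,-12,7,13,1 for degrees 0…4.
[y^4] = 1·1 + 2·13 + 1·7 = 34.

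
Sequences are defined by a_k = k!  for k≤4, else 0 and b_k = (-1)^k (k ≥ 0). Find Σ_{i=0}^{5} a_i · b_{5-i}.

The convolution is the x^5 coefficient of A(x)B(x).
Σ = 1·(-1) + 1·1 + 2·(-1) + 6·1 + 24·(-1) + 0·1 = -20.

-20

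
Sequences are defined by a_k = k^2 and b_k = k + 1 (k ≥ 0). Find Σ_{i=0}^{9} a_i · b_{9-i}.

825

Write out a_i and b_{9-i} for i = 0,…,9 and sum the products.
Σ = 0·10 + 1·9 + 4·8 + 9·7 + 16·6 + 25·5 + 36·4 + 49·3 + 64·2 + 81·1 = 825.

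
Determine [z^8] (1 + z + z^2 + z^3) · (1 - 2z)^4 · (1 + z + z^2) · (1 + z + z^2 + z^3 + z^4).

-5

(1 + z + z^2 + z^3) has coefficients 1,1,1,1 for degrees 0…3.
(1 - 2z)^4 has coefficients 1,-8,24,-32,16,0,0,0,0 for degrees 0…8.
Multiplying by (1 + z + z^2) gives running coefficients 1,-7,17,-16,8,-16,16,0,0 for degrees 0…8.
Finally multiplying by (1 + z + z^2 + z^3 + z^4), the product of all factors after the first has coefficients 1,-6,11,-5,3,-14,9,-8,8 for degrees 0…8.
[z^8] = 1·8 + 1·(-8) + 1·9 + 1·(-14) = -5.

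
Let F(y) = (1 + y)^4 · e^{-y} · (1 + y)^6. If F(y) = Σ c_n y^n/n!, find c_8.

-168919

The EGF product rule gives c_8 = Σ_{k_1+k_2+k_3=8} C(8; k_1,k_2,k_3) · ∏ g_i(k_i), where (1+y)^4 gives the falling factorial (4)_k; e^{-y} gives (-1)^k; (1+y)^6 gives the falling factorial (6)_k.
g_1(k) for k = 0…8: 1, 4, 12, 24, 24, 0, 0, 0, 0.
g_2(k) for k = 0…8: 1, -1, 1, -1, 1, -1, 1, -1, 1.
g_3(k) for k = 0…8: 1, 6, 30, 120, 360, 720, 720, 0, 0.
First combine the last two factors: h(k) = Σ_j C(k,j)·g_2(j)·g_3(k−j) for k = 0…8: 1, 5, 19, 47, 37, -151, -185, 1091, -887.
c_8 = Σ_k C(8,k)·g_1(k)·h(8−k) = 1·1·(-887) + 8·4·1091 + 28·12·(-185) + 56·24·(-151) + 70·24·37 = −887 + 34912 − 62160 − 202944 + 62160 = -168919.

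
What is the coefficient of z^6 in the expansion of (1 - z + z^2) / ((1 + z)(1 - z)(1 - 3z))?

638

Partial fractions give a closed form: a_n = (3/8)·(-1)^n + (-1/4)·1^n + (7/8)·3^n.
At n = 6: a_6 = 638.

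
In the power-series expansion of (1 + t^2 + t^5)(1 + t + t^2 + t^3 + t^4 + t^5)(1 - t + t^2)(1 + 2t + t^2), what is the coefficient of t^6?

(1 + t^2 + t^5) has coefficients 1,0,1,0,0,1 for degrees 0…5.
(1 + t + t^2 + t^3 + t^4 + t^5) has coefficients 1,1,1,1,1,1,0 for degrees 0…6.
Multiplying by (1 - t + t^2) gives running coefficients 1,0,1,1,1,1,0 for degrees 0…6.
Finally multiplying by (1 + 2t + t^2), the product of all factors after the first has coefficients 1,2,2,3,4,4,3 for degrees 0…6.
[t^6] = 1·3 + 1·4 + 1·2 = 9.

9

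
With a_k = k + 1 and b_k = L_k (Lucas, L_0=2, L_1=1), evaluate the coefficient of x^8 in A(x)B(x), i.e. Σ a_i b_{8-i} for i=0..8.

Write out a_i and b_{8-i} for i = 0,…,8 and sum the products.
Σ = 1·47 + 2·29 + 3·18 + 4·11 + 5·7 + 6·4 + 7·3 + 8·1 + 9·2 = 309.

309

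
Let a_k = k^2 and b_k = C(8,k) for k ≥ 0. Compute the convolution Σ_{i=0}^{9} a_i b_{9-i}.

The convolution is the t^9 coefficient of A(t)B(t).
Σ = 0·0 + 1·1 + 4·8 + 9·28 + 16·56 + 25·70 + 36·56 + 49·28 + 64·8 + 81·1 = 6912.

6912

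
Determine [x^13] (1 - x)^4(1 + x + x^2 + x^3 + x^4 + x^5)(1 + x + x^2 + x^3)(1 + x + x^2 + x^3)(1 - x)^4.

(1 - x)^4 has coefficients 1,-4,6,-4,1 for degrees 0…4.
(1 + x + x^2 + x^3 + x^4 + x^5) has coefficients 1,1,1,1,1,1,0,0,0,0,0,0,0,0 for degrees 0…13.
Multiplying by (1 + x + x^2 + x^3) gives running coefficients 1,2,3,4,4,4,3,2,1,0,0,0,0,0 for degrees 0…13.
Multiplying by (1 + x + x^2 + x^3) gives running coefficients 1,3,6,10,13,15,15,13,10,6,3,1,0,0 for degrees 0…13.
Finally multiplying by (1 - x)^4, the product of all factors after the first has coefficients 1,-1,0,0,-2,2,-1,1,1,-1,2,-2,0,0 for degrees 0…13.
[x^13] = 1·0 − 4·0 + 6·(-2) − 4·2 + 1·(-1) = -21.

-21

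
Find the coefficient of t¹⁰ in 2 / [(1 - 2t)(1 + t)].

1366

The denominator gives the recurrence a_n = a_(n−1) + 2a_(n−2) for n ≥ 2; the numerator fixes a_0 = 2, a_1 = 2.
Iterating: 2, 2, 6, 10, 22, 42, 86, 170, 342, 682, 1366, so a_10 = 1366.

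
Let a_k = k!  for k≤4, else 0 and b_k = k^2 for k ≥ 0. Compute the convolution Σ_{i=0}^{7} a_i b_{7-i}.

447

This is [x^7] in the product of the two ordinary generating functions.
Σ = 1·49 + 1·36 + 2·25 + 6·16 + 24·9 + 0·4 + 0·1 + 0·0 = 447.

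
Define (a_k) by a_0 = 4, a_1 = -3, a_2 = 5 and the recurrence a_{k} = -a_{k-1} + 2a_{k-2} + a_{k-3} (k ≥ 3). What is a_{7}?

-76

The ordinary generating function has denominator 1 + x - 2x^2 - x^3.
Iterating the recurrence: a_0,…,a_{7} = 4, -3, 5, -7, 14, -23, 44, -76.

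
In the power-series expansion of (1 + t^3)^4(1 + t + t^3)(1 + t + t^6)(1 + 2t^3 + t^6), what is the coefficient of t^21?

(1 + t^3)^4 has coefficients 1,0,0,4,0,0,6,0,0,4,0,0,1 for degrees 0…12.
(1 + t + t^3) has coefficients 1,1,0,1,0,0,0,0,0,0,0,0,0,0,0,0,0,0,0,0,0,0 for degrees 0…21.
Multiplying by (1 + t + t^6) gives running coefficients 1,2,1,1,1,0,1,1,0,1,0,0,0,0,0,0,0,0,0,0,0,0 for degrees 0…21.
Finally multiplying by (1 + 2t^3 + t^6), the product of all factors after the first has coefficients 1,2,1,3,5,2,4,5,1,4,3,0,3,1,0,1,0,0,0,0,0,0 for degrees 0…21.
[t^21] = 1·0 + 4·0 + 6·1 + 4·3 + 1·4 = 22.

22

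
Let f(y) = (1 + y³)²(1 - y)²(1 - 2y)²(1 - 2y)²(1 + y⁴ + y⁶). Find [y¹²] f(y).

-230

(1 + y³)² has coefficients 1,0,0,2,0,0,1 for degrees 0…6.
(1 - y)² has coefficients 1,-2,1,0,0,0,0,0,0,0,0,0,0 for degrees 0…12.
Multiplying by (1 - 2y)² gives running coefficients 1,-6,13,-12,4,0,0,0,0,0,0,0,0 for degrees 0…12.
Multiplying by (1 - 2y)² gives running coefficients 1,-10,41,-88,104,-64,16,0,0,0,0,0,0 for degrees 0…12.
Finally multiplying by (1 + y⁴ + y⁶), the product of all factors after the first has coefficients 1,-10,41,-88,105,-74,58,-98,145,-152,120,-64,16 for degrees 0…12.
[y¹²] = 1·16 + 2·(-152) + 1·58 = -230.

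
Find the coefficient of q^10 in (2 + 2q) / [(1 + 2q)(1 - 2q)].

The denominator gives the recurrence a_n = 4a_(n−2) for n ≥ 3; the numerator fixes a_0 = 2, a_1 = 2, a_2 = 8.
Iterating: 2, 2, 8, 8, 32, 32, 128, 128, 512, 512, 2048, so a_10 = 2048.

2048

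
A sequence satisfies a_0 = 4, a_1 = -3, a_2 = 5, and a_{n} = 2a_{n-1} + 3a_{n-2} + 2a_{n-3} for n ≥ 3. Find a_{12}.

The ordinary generating function has denominator 1 - 2x - 3x^2 - 2x^3.
Iterating the recurrence: a_0,…,a_{12} = 4, -3, 5, 9, 27, 91, 281, 889, 2803, 8835, 27857, 87825, 276891.

276891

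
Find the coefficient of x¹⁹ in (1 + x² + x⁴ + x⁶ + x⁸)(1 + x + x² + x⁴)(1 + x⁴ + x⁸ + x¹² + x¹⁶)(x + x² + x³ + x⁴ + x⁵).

(1 + x² + x⁴ + x⁶ + x⁸) has coefficients 1,0,1,0,1,0,1,0,1 for degrees 0…8.
(1 + x + x² + x⁴) has coefficients 1,1,1,0,1,0,0,0,0,0,0,0,0,0,0,0,0,0,0,0 for degrees 0…19.
Multiplying by (1 + x⁴ + x⁸ + x¹² + x¹⁶) gives running coefficients 1,1,1,0,2,1,1,0,2,1,1,0,2,1,1,0,2,1,1,0 for degrees 0…19.
Finally multiplying by (x + x² + x³ + x⁴ + x⁵), the product of all factors after the first has coefficients 0,1,2,3,3,5,5,5,4,6,5,5,4,6,5,5,4,6,5,5 for degrees 0…19.
[x¹⁹] = 1·5 + 1·6 + 1·5 + 1·6 + 1·5 = 27.

27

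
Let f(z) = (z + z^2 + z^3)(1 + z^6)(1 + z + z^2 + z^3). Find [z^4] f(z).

3

(z + z^2 + z^3) has coefficients 0,1,1,1 for degrees 0…3.
(1 + z^6) has coefficients 1,0,0,0,0 for degrees 0…4.
Finally multiplying by (1 + z + z^2 + z^3), the product of all factors after the first has coefficients 1,1,1,1,0 for degrees 0…4.
[z^4] = 1·1 + 1·1 + 1·1 = 3.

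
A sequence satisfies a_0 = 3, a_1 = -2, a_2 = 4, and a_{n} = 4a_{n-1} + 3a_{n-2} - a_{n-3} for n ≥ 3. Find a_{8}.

18188

The ordinary generating function has denominator 1 - 4t - 3t^2 + t^3.
Iterating the recurrence: a_0,…,a_{8} = 3, -2, 4, 7, 42, 185, 859, 3949, 18188.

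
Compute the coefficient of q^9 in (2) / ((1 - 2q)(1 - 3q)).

116050

The denominator gives the recurrence a_n = 5a_(n−1) − 6a_(n−2) for n ≥ 2; the numerator fixes a_0 = 2, a_1 = 10.
Iterating: 2, 10, 38, 130, 422, 1330, 4118, 12610, 38342, 116050, so a_9 = 116050.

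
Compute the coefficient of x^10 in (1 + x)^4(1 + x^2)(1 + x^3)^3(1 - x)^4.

(1 + x)^4 has coefficients 1,4,6,4,1 for degrees 0…4.
(1 + x^2) has coefficients 1,0,1,0,0,0,0,0,0,0,0 for degrees 0…10.
Multiplying by (1 + x^3)^3 gives running coefficients 1,0,1,3,0,3,3,0,3,1,0 for degrees 0…10.
Finally multiplying by (1 - x)^4, the product of all factors after the first has coefficients 1,-4,7,-5,-5,17,-20,9,9,-20,17 for degrees 0…10.
[x^10] = 1·17 + 4·(-20) + 6·9 + 4·9 + 1·(-20) = 7.

7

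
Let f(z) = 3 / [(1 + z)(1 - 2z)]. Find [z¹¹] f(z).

4095

Partial fractions give a closed form: a_n = (1)·(-1)^n + (2)·2^n.
At n = 11: a_11 = 4095.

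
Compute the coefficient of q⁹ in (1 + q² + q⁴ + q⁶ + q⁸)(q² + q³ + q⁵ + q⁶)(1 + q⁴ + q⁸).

4

(1 + q² + q⁴ + q⁶ + q⁸) has coefficients 1,0,1,0,1,0,1,0,1 for degrees 0…8.
(q² + q³ + q⁵ + q⁶) has coefficients 0,0,1,1,0,1,1,0,0,0 for degrees 0…9.
Finally multiplying by (1 + q⁴ + q⁸), the product of all factors after the first has coefficients 0,0,1,1,0,1,2,1,0,1 for degrees 0…9.
[q⁹] = 1·1 + 1·1 + 1·1 + 1·1 + 1·0 = 4.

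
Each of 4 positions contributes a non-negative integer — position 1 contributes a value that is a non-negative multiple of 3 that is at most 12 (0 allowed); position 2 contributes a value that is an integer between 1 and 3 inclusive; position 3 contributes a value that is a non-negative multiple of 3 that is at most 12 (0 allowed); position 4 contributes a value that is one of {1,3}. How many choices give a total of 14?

9

The generating function for the choices is (1 + z³ + z⁶ + z⁹ + z¹²)·(z + z² + z³)·(1 + z³ + z⁶ + z⁹ + z¹²)·(z + z³); the count is [z¹⁴].
(1 + z³ + z⁶ + z⁹ + z¹²) has coefficients 1,0,0,1,0,0,1,0,0,1,0,0,1 for degrees 0…12.
(z + z² + z³) has coefficients 0,1,1,1,0,0,0,0,0,0,0,0,0,0,0 for degrees 0…14.
Multiplying by (1 + z³ + z⁶ + z⁹ + z¹²) gives running coefficients 0,1,1,1,1,1,1,1,1,1,1,1,1,1,1 for degrees 0…14.
Finally multiplying by (z + z³), the product of all factors after the first has coefficients 0,0,1,1,2,2,2,2,2,2,2,2,2,2,2 for degrees 0…14.
[z¹⁴] = 1·2 + 1·2 + 1·2 + 1·2 + 1·1 = 9.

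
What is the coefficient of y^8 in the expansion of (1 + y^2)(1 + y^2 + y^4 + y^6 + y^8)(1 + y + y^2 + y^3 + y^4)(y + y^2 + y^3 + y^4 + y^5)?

22

(1 + y^2) has coefficients 1,0,1 for degrees 0…2.
(1 + y^2 + y^4 + y^6 + y^8) has coefficients 1,0,1,0,1,0,1,0,1 for degrees 0…8.
Multiplying by (1 + y + y^2 + y^3 + y^4) gives running coefficients 1,1,2,2,3,2,3,2,3 for degrees 0…8.
Finally multiplying by (y + y^2 + y^3 + y^4 + y^5), the product of all factors after the first has coefficients 0,1,2,4,6,9,10,12,12 for degrees 0…8.
[y^8] = 1·12 + 1·10 = 22.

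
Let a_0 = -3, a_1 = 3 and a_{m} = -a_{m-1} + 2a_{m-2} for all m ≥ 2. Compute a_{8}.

-513

The ordinary generating function has denominator 1 + x - 2x^2.
Iterating the recurrence: a_0,…,a_{8} = -3, 3, -9, 15, -33, 63, -129, 255, -513.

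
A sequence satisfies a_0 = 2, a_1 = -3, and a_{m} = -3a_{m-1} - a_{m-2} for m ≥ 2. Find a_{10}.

The ordinary generating function has denominator 1 + 3t + t^2.
Iterating the recurrence: a_0,…,a_{10} = 2, -3, 7, -18, 47, -123, 322, -843, 2207, -5778, 15127.

15127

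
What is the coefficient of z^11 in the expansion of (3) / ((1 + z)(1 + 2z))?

Partial fractions give a closed form: a_n = (-3)·(-1)^n + (6)·(-2)^n.
At n = 11: a_11 = -12285.

-12285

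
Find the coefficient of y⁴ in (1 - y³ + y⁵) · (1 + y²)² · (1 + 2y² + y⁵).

(1 - y³ + y⁵) has coefficients 1,0,0,-1,0 for degrees 0…4.
(1 + y²)² has coefficients 1,0,2,0,1 for degrees 0…4.
Finally multiplying by (1 + 2y² + y⁵), the product of all factors after the first has coefficients 1,0,4,0,5 for degrees 0…4.
[y⁴] = 1·5 − 1·0 = 5.

5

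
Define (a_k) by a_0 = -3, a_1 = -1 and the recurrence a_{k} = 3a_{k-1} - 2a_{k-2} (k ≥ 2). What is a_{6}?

123

The ordinary generating function has denominator 1 - 3x + 2x^2.
Iterating the recurrence: a_0,…,a_{6} = -3, -1, 3, 11, 27, 59, 123.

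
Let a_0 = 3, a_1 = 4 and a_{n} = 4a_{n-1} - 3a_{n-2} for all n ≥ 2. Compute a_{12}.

265723

The ordinary generating function has denominator 1 - 4q + 3q^2.
Iterating the recurrence: a_0,…,a_{12} = 3, 4, 7, 16, 43, 124, 367, 1096, 3283, 9844, 29527, 88576, 265723.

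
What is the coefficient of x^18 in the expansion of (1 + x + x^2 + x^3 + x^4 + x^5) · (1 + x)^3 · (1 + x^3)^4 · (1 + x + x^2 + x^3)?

79

(1 + x + x^2 + x^3 + x^4 + x^5) has coefficients 1,1,1,1,1,1 for degrees 0…5.
(1 + x)^3 has coefficients 1,3,3,1,0,0,0,0,0,0,0,0,0,0,0,0,0,0,0 for degrees 0…18.
Multiplying by (1 + x^3)^4 gives running coefficients 1,3,3,5,12,12,10,18,18,10,12,12,5,3,3,1,0,0,0 for degrees 0…18.
Finally multiplying by (1 + x + x^2 + x^3), the product of all factors after the first has coefficients 1,4,7,12,23,32,39,52,58,56,58,52,39,32,23,12,7,4,1 for degrees 0…18.
[x^18] = 1·1 + 1·4 + 1·7 + 1·12 + 1·23 + 1·32 = 79.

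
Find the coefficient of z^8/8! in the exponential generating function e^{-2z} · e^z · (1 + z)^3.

-191

The EGF product rule gives c_8 = Σ_{k_1+k_2+k_3=8} C(8; k_1,k_2,k_3) · ∏ g_i(k_i), where e^{-2z} gives (-2)^k; e^z gives (1)^k; (1+z)^3 gives the falling factorial (3)_k.
g_1(k) for k = 0…8: 1, -2, 4, -8, 16, -32, 64, -128, 256.
g_2(k) for k = 0…8: 1, 1, 1, 1, 1, 1, 1, 1, 1.
g_3(k) for k = 0…8: 1, 3, 6, 6, 0, 0, 0, 0, 0.
First combine the last two factors: h(k) = Σ_j C(k,j)·g_2(j)·g_3(k−j) for k = 0…8: 1, 4, 13, 34, 73, 136, 229, 358, 529.
c_8 = Σ_k C(8,k)·g_1(k)·h(8−k) = 1·1·529 + 8·(-2)·358 + 28·4·229 + 56·(-8)·136 + 70·16·73 + 56·(-32)·34 + 28·64·13 + 8·(-128)·4 + 1·256·1 = 529 − 5728 + 25648 − 60928 + 81760 − 60928 + 23296 − 4096 + 256 = -191.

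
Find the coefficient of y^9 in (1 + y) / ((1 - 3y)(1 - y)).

39365

Partial fractions give a closed form: a_n = (2)·3^n + (-1)·1^n.
At n = 9: a_9 = 39365.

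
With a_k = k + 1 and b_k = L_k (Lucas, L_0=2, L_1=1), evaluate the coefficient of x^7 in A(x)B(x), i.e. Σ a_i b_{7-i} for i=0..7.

187

Write out a_i and b_{7-i} for i = 0,…,7 and sum the products.
Σ = 1·29 + 2·18 + 3·11 + 4·7 + 5·4 + 6·3 + 7·1 + 8·2 = 187.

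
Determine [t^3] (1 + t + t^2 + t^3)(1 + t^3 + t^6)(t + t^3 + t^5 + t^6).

(1 + t + t^2 + t^3) has coefficients 1,1,1,1 for degrees 0…3.
(1 + t^3 + t^6) has coefficients 1,0,0,1 for degrees 0…3.
Finally multiplying by (t + t^3 + t^5 + t^6), the product of all factors after the first has coefficients 0,1,0,1 for degrees 0…3.
[t^3] = 1·1 + 1·0 + 1·1 + 1·0 = 2.

2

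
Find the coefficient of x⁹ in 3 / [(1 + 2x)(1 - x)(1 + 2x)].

-10581

The denominator gives the recurrence a_n = −3a_(n−1) + 4a_(n−3) for n ≥ 3; the numerator fixes a_0 = 3, a_1 = -9, a_2 = 27.
Iterating: 3, -9, 27, -69, 171, -405, 939, -2133, 4779, -10581, so a_9 = -10581.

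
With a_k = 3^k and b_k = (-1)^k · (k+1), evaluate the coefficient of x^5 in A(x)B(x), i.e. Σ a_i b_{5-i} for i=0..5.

135

This is [x^5] in the product of the two ordinary generating functions.
Σ = 1·(-6) + 3·5 + 9·(-4) + 27·3 + 81·(-2) + 243·1 = 135.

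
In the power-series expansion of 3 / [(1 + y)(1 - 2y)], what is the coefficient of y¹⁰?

Partial fractions give a closed form: a_n = (1)·(-1)^n + (2)·2^n.
At n = 10: a_10 = 2049.

2049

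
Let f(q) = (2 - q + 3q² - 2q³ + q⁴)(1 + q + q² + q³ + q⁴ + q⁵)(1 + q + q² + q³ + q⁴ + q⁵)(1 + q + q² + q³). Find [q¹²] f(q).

20

(2 - q + 3q² - 2q³ + q⁴) has coefficients 2,-1,3,-2,1 for degrees 0…4.
(1 + q + q² + q³ + q⁴ + q⁵) has coefficients 1,1,1,1,1,1,0,0,0,0,0,0,0 for degrees 0…12.
Multiplying by (1 + q + q² + q³ + q⁴ + q⁵) gives running coefficients 1,2,3,4,5,6,5,4,3,2,1,0,0 for degrees 0…12.
Finally multiplying by (1 + q + q² + q³), the product of all factors after the first has coefficients 1,3,6,10,14,18,20,20,18,14,10,6,3 for degrees 0…12.
[q¹²] = 2·3 − 1·6 + 3·10 − 2·14 + 1·18 = 20.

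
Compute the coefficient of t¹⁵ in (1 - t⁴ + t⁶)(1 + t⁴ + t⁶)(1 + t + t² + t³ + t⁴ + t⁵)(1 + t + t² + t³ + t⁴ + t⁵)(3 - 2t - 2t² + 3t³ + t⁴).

22

(1 - t⁴ + t⁶) has coefficients 1,0,0,0,-1,0,1 for degrees 0…6.
(1 + t⁴ + t⁶) has coefficients 1,0,0,0,1,0,1,0,0,0,0,0,0,0,0,0 for degrees 0…15.
Multiplying by (1 + t + t² + t³ + t⁴ + t⁵) gives running coefficients 1,1,1,1,2,2,2,2,2,2,1,1,0,0,0,0 for degrees 0…15.
Multiplying by (1 + t + t² + t³ + t⁴ + t⁵) gives running coefficients 1,2,3,4,6,8,9,10,11,12,11,10,8,6,4,2 for degrees 0…15.
Finally multiplying by (3 - 2t - 2t² + 3t³ + t⁴), the product of all factors after the first has coefficients 3,4,3,5,11,15,14,18,25,29,26,27,29,27,25,20 for degrees 0…15.
[t¹⁵] = 1·20 − 1·27 + 1·29 = 22.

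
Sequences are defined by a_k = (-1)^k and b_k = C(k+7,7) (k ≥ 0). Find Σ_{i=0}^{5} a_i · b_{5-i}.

553

Write out a_i and b_{5-i} for i = 0,…,5 and sum the products.
Σ = 1·792 − 1·330 + 1·120 − 1·36 + 1·8 − 1·1 = 553.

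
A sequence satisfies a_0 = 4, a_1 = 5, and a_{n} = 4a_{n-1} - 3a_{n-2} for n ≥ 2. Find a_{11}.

The ordinary generating function has denominator 1 - 4q + 3q^2.
Iterating the recurrence: a_0,…,a_{11} = 4, 5, 8, 17, 44, 125, 368, 1097, 3284, 9845, 29528, 88577.

88577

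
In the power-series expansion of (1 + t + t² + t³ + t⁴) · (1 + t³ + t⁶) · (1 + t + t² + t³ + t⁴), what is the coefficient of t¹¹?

(1 + t + t² + t³ + t⁴) has coefficients 1,1,1,1,1 for degrees 0…4.
(1 + t³ + t⁶) has coefficients 1,0,0,1,0,0,1,0,0,0,0,0 for degrees 0…11.
Finally multiplying by (1 + t + t² + t³ + t⁴), the product of all factors after the first has coefficients 1,1,1,2,2,1,2,2,1,1,1,0 for degrees 0…11.
[t¹¹] = 1·0 + 1·1 + 1·1 + 1·1 + 1·2 = 5.

5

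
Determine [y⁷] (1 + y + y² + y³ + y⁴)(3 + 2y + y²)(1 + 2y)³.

90

(1 + y + y² + y³ + y⁴) has coefficients 1,1,1,1,1 for degrees 0…4.
(3 + 2y + y²) has coefficients 3,2,1,0,0,0,0,0 for degrees 0…7.
Finally multiplying by (1 + 2y)³, the product of all factors after the first has coefficients 3,20,49,54,28,8,0,0 for degrees 0…7.
[y⁷] = 1·0 + 1·0 + 1·8 + 1·28 + 1·54 = 90.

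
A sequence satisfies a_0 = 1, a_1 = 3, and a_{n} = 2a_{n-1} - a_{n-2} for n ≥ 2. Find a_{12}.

The ordinary generating function has denominator 1 - 2x + x^2.
Iterating the recurrence: a_0,…,a_{12} = 1, 3, 5, 7, 9, 11, 13, 15, 17, 19, 21, 23, 25.

25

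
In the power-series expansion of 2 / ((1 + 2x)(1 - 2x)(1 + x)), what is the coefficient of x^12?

10922

Partial fractions give a closed form: a_n = (2)·(-2)^n + (2/3)·2^n + (-2/3)·(-1)^n.
At n = 12: a_12 = 10922.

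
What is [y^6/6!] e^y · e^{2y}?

The EGF product rule gives c_6 = Σ_{k_1+k_2=6} C(6; k_1,k_2) · ∏ g_i(k_i), where e^y gives (1)^k; e^{2y} gives (2)^k.
g_1(k) for k = 0…6: 1, 1, 1, 1, 1, 1, 1.
g_2(k) for k = 0…6: 1, 2, 4, 8, 16, 32, 64.
c_6 = Σ_k C(6,k)·g_1(k)·g_2(6−k) = 1·1·64 + 6·1·32 + 15·1·16 + 20·1·8 + 15·1·4 + 6·1·2 + 1·1·1 = 64 + 192 + 240 + 160 + 60 + 12 + 1 = 729.

729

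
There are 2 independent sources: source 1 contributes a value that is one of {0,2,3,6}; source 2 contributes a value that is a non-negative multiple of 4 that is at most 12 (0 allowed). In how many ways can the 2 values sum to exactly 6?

2

The generating function for the choices is (1 + z^2 + z^3 + z^6)·(1 + z^4 + z^8 + z^12); the count is [z^6].
(1 + z^2 + z^3 + z^6) has coefficients 1,0,1,1,0,0,1 for degrees 0…6.
(1 + z^4 + z^8 + z^12) has coefficients 1,0,0,0,1,0,0 for degrees 0…6.
[z^6] = 1·0 + 1·1 + 1·0 + 1·1 = 2.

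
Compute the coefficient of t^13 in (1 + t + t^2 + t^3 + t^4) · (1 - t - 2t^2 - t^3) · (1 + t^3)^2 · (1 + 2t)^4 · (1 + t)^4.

-10306

(1 + t + t^2 + t^3 + t^4) has coefficients 1,1,1,1,1 for degrees 0…4.
(1 - t - 2t^2 - t^3) has coefficients 1,-1,-2,-1,0,0,0,0,0,0,0,0,0,0 for degrees 0…13.
Multiplying by (1 + t^3)^2 gives running coefficients 1,-1,-2,1,-2,-4,-1,-1,-2,-1,0,0,0,0 for degrees 0…13.
Multiplying by (1 + 2t)^4 gives running coefficients 1,7,14,-7,-58,-76,-81,-153,-194,-137,-104,-104,-64,-16 for degrees 0…13.
Finally multiplying by (1 + t)^4, the product of all factors after the first has coefficients 1,11,48,95,27,-287,-747,-1172,-1654,-2231,-2509,-2271,-1846,-1449 for degrees 0…13.
[t^13] = 1·(-1449) + 1·(-1846) + 1·(-2271) + 1·(-2509) + 1·(-2231) = -10306.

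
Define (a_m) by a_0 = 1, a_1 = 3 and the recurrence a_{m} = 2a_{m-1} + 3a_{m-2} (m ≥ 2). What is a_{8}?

The ordinary generating function has denominator 1 - 2z - 3z^2.
Iterating the recurrence: a_0,…,a_{8} = 1, 3, 9, 27, 81, 243, 729, 2187, 6561.

6561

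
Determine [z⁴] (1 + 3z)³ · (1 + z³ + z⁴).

(1 + 3z)³ has coefficients 1,9,27,27 for degrees 0…3.
(1 + z³ + z⁴) has coefficients 1,0,0,1,1 for degrees 0…4.
[z⁴] = 1·1 + 9·1 + 27·0 + 27·0 = 10.

10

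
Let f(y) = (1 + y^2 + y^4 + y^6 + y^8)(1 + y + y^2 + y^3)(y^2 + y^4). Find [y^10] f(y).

4

(1 + y^2 + y^4 + y^6 + y^8) has coefficients 1,0,1,0,1,0,1,0,1 for degrees 0…8.
(1 + y + y^2 + y^3) has coefficients 1,1,1,1,0,0,0,0,0,0,0 for degrees 0…10.
Finally multiplying by (y^2 + y^4), the product of all factors after the first has coefficients 0,0,1,1,2,2,1,1,0,0,0 for degrees 0…10.
[y^10] = 1·0 + 1·0 + 1·1 + 1·2 + 1·1 = 4.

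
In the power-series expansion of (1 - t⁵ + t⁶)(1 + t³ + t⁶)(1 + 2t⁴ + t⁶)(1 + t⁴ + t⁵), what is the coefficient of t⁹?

(1 - t⁵ + t⁶) has coefficients 1,0,0,0,0,-1,1 for degrees 0…6.
(1 + t³ + t⁶) has coefficients 1,0,0,1,0,0,1,0,0,0 for degrees 0…9.
Multiplying by (1 + 2t⁴ + t⁶) gives running coefficients 1,0,0,1,2,0,2,2,0,1 for degrees 0…9.
Finally multiplying by (1 + t⁴ + t⁵), the product of all factors after the first has coefficients 1,0,0,1,3,1,2,3,3,3 for degrees 0…9.
[t⁹] = 1·3 − 1·3 + 1·1 = 1.

1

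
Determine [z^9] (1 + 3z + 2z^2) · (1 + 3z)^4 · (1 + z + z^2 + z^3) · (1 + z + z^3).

2211

(1 + 3z + 2z^2) has coefficients 1,3,2 for degrees 0…2.
(1 + 3z)^4 has coefficients 1,12,54,108,81,0,0,0,0,0 for degrees 0…9.
Multiplying by (1 + z + z^2 + z^3) gives running coefficients 1,13,67,175,255,243,189,81,0,0 for degrees 0…9.
Finally multiplying by (1 + z + z^3), the product of all factors after the first has coefficients 1,14,80,243,443,565,607,525,324,189 for degrees 0…9.
[z^9] = 1·189 + 3·324 + 2·525 = 2211.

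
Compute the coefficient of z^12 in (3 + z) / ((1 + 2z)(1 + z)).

20478

The denominator gives the recurrence a_n = −3a_(n−1) − 2a_(n−2) for n ≥ 2; the numerator fixes a_0 = 3, a_1 = -8.
Iterating: 3, -8, 18, -38, 78, -158, 318, -638, 1278, -2558, 5118, -10238, 20478, so a_12 = 20478.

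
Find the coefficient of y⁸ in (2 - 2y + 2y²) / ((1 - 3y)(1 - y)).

15308

The denominator gives the recurrence a_n = 4a_(n−1) − 3a_(n−2) for n ≥ 3; the numerator fixes a_0 = 2, a_1 = 6, a_2 = 20.
Iterating: 2, 6, 20, 62, 188, 566, 1700, 5102, 15308, so a_8 = 15308.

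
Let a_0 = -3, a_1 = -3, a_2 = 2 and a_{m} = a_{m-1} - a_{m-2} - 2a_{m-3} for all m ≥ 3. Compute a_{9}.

The ordinary generating function has denominator 1 - x + x^2 + 2x^3.
Iterating the recurrence: a_0,…,a_{9} = -3, -3, 2, 11, 15, 0, -37, -67, -30, 111.

111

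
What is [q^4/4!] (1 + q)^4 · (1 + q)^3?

The EGF product rule gives c_4 = Σ_{k_1+k_2=4} C(4; k_1,k_2) · ∏ g_i(k_i), where (1+q)^4 gives the falling factorial (4)_k; (1+q)^3 gives the falling factorial (3)_k.
g_1(k) for k = 0…4: 1, 4, 12, 24, 24.
g_2(k) for k = 0…4: 1, 3, 6, 6, 0.
c_4 = Σ_k C(4,k)·g_1(k)·g_2(4−k) = 4·4·6 + 6·12·6 + 4·24·3 + 1·24·1 = 96 + 432 + 288 + 24 = 840.

840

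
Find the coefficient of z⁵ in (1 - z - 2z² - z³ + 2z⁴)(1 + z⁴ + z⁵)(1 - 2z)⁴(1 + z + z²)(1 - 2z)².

(1 - z - 2z² - z³ + 2z⁴) has coefficients 1,-1,-2,-1,2 for degrees 0…4.
(1 + z⁴ + z⁵) has coefficients 1,0,0,0,1,1 for degrees 0…5.
Multiplying by (1 - 2z)⁴ gives running coefficients 1,-8,24,-32,17,-7 for degrees 0…5.
Multiplying by (1 + z + z²) gives running coefficients 1,-7,17,-16,9,-22 for degrees 0…5.
Finally multiplying by (1 - 2z)², the product of all factors after the first has coefficients 1,-11,49,-112,141,-122 for degrees 0…5.
[z⁵] = 1·(-122) − 1·141 − 2·(-112) − 1·49 + 2·(-11) = -110.

-110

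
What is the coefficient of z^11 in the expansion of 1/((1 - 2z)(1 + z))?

Partial fractions give a closed form: a_n = (2/3)·2^n + (1/3)·(-1)^n.
At n = 11: a_11 = 1365.

1365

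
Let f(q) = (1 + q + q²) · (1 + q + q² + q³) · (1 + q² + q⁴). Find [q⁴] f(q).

6

(1 + q + q²) has coefficients 1,1,1 for degrees 0…2.
(1 + q + q² + q³) has coefficients 1,1,1,1,0 for degrees 0…4.
Finally multiplying by (1 + q² + q⁴), the product of all factors after the first has coefficients 1,1,2,2,2 for degrees 0…4.
[q⁴] = 1·2 + 1·2 + 1·2 = 6.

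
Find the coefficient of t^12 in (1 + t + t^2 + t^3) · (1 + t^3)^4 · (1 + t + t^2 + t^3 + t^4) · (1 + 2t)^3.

(1 + t + t^2 + t^3) has coefficients 1,1,1,1 for degrees 0…3.
(1 + t^3)^4 has coefficients 1,0,0,4,0,0,6,0,0,4,0,0,1 for degrees 0…12.
Multiplying by (1 + t + t^2 + t^3 + t^4) gives running coefficients 1,1,1,5,5,4,10,10,6,10,10,4,5 for degrees 0…12.
Finally multiplying by (1 + 2t)^3, the product of all factors after the first has coefficients 1,7,19,31,55,102,134,158,218,246,222,232,229 for degrees 0…12.
[t^12] = 1·229 + 1·232 + 1·222 + 1·246 = 929.

929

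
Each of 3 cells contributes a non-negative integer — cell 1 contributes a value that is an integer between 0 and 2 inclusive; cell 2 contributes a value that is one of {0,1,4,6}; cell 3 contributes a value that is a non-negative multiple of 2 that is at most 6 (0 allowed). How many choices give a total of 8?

6

The generating function for the choices is (1 + z + z²)·(1 + z + z⁴ + z⁶)·(1 + z² + z⁴ + z⁶); the count is [z⁸].
(1 + z + z²) has coefficients 1,1,1 for degrees 0…2.
(1 + z + z⁴ + z⁶) has coefficients 1,1,0,0,1,0,1,0,0 for degrees 0…8.
Finally multiplying by (1 + z² + z⁴ + z⁶), the product of all factors after the first has coefficients 1,1,1,1,2,1,3,1,2 for degrees 0…8.
[z⁸] = 1·2 + 1·1 + 1·3 = 6.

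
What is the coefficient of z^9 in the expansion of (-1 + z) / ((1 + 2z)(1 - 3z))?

Partial fractions give a closed form: a_n = (-3/5)·(-2)^n + (-2/5)·3^n.
At n = 9: a_9 = -7566.

-7566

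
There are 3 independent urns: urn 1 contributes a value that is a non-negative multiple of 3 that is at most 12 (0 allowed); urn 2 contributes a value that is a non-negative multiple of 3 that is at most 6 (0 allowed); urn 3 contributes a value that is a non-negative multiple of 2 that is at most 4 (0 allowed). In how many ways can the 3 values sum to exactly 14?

3

The generating function for the choices is (1 + z³ + z⁶ + z⁹ + z¹²)·(1 + z³ + z⁶)·(1 + z² + z⁴); the count is [z¹⁴].
(1 + z³ + z⁶ + z⁹ + z¹²) has coefficients 1,0,0,1,0,0,1,0,0,1,0,0,1 for degrees 0…12.
(1 + z³ + z⁶) has coefficients 1,0,0,1,0,0,1,0,0,0,0,0,0,0,0 for degrees 0…14.
Finally multiplying by (1 + z² + z⁴), the product of all factors after the first has coefficients 1,0,1,1,1,1,1,1,1,0,1,0,0,0,0 for degrees 0…14.
[z¹⁴] = 1·0 + 1·0 + 1·1 + 1·1 + 1·1 = 3.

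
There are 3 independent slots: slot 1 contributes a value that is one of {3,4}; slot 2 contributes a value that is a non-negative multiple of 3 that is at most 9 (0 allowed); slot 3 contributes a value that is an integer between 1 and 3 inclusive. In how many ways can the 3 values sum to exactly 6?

2

The generating function for the choices is (y³ + y⁴)·(1 + y³ + y⁶ + y⁹)·(y + y² + y³); the count is [y⁶].
(y³ + y⁴) has coefficients 0,0,0,1,1 for degrees 0…4.
(1 + y³ + y⁶ + y⁹) has coefficients 1,0,0,1,0,0,1 for degrees 0…6.
Finally multiplying by (y + y² + y³), the product of all factors after the first has coefficients 0,1,1,1,1,1,1 for degrees 0…6.
[y⁶] = 1·1 + 1·1 = 2.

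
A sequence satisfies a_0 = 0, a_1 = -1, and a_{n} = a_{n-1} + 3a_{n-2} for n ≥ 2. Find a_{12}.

The ordinary generating function has denominator 1 - q - 3q^2.
Iterating the recurrence: a_0,…,a_{12} = 0, -1, -1, -4, -7, -19, -40, -97, -217, -508, -1159, -2683, -6160.

-6160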